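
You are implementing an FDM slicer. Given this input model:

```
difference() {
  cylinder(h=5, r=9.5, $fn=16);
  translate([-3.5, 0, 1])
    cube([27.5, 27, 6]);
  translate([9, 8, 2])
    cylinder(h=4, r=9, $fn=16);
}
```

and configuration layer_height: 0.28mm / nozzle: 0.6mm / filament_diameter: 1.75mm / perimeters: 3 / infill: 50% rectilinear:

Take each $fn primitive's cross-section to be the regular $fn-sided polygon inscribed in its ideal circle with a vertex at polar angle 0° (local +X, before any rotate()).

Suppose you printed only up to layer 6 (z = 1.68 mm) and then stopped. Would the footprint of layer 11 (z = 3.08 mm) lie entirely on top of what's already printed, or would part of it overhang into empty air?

Compare the two slices. At z = 1.68: the cylinder: section is a regular 16-gon, circumradius r=9.5 (area = (16/2)·9.500²·sin(360°/16) = 276.30 mm²); the cube at (-3.5, 0) is present — its section is the full 27.5×27 rectangle (area 742.50 mm²); the cylinder at (9, 8) is absent (z outside [2, 6]); Subtracting the remaining from the first: starting from the r=9.5 cylinder (276.30 mm²), the 27.5×27 cube at (-3.5, 0) partially overlaps it — only the 101.11 mm² overlap (of its 742.50 mm²) is removed, clipping the outline — area = 175.19 mm². At z = 3.08: the cylinder: section is a regular 16-gon, circumradius r=9.5 (area = (16/2)·9.500²·sin(360°/16) = 276.30 mm²); the cube at (-3.5, 0) is present — its section is the full 27.5×27 rectangle (area 742.50 mm²); the cylinder at (9, 8): section is a regular 16-gon, circumradius r=9 (area = (16/2)·9.000²·sin(360°/16) = 247.98 mm²); After the difference (first − rest): starting from the r=9.5 cylinder (276.30 mm²), the 27.5×27 cube at (-3.5, 0) partially overlaps it — only the 101.11 mm² overlap (of its 742.50 mm²) is removed, clipping the outline; the r=9 cylinder at (9, 8) partially overlaps it — only the 2.73 mm² overlap (of its 247.98 mm²) is removed, clipping the outline — area = 172.46 mm². Checking containment: the cross-section at z = 3.08 is a subset of the cross-section at z = 1.68.

entirely on top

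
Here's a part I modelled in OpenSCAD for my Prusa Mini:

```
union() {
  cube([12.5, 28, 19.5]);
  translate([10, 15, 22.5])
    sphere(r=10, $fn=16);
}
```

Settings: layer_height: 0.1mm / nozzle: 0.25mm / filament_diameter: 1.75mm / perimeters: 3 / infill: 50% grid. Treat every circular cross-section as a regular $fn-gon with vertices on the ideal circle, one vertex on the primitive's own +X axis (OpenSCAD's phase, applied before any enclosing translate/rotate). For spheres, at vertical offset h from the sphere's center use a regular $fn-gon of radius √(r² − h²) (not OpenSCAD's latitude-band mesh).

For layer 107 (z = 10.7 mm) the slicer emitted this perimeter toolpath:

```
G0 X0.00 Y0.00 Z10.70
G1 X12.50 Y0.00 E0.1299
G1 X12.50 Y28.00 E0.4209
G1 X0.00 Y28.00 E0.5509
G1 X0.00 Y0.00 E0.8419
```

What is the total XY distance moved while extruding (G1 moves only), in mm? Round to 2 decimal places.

81.00 mm

Sum the Euclidean lengths of each G1 segment: total = 81.00 mm.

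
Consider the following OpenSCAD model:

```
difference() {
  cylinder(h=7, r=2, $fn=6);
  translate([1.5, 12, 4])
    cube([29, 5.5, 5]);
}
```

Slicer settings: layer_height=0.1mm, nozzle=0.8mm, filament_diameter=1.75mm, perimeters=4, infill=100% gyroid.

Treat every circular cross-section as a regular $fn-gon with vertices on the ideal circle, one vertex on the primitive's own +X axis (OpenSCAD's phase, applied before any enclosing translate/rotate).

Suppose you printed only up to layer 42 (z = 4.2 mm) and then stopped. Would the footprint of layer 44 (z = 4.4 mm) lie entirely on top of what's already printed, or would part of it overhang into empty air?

Compare the two slices. At z = 4.2: the r=2 cylinder contributes a regular 6-gon of circumradius 2 (area = (6/2)·2.000²·sin(360°/6) = 10.39 mm²); the cube at (1.5, 12) is present — its section is the full 29×5.5 rectangle (area 159.50 mm²); Taking the first minus the rest: starting from the r=2 cylinder (10.39 mm²), the 29×5.5 cube at (1.5, 12) misses the remaining region (no effect) — area = 10.39 mm². At z = 4.4: the r=2 cylinder gives a regular 6-gon of circumradius 2 (constant along its height) (area = (6/2)·2.000²·sin(360°/6) = 10.39 mm²); the 29×5.5 cube at (1.5, 12) contributes its full rectangle (area 159.50 mm²); Subtracting the remaining from the first: starting from the r=2 cylinder (10.39 mm²), the 29×5.5 cube at (1.5, 12) misses the remaining region (no effect) — area = 10.39 mm². Checking containment: the cross-section at z = 4.4 is a subset of the cross-section at z = 4.2.

entirely on top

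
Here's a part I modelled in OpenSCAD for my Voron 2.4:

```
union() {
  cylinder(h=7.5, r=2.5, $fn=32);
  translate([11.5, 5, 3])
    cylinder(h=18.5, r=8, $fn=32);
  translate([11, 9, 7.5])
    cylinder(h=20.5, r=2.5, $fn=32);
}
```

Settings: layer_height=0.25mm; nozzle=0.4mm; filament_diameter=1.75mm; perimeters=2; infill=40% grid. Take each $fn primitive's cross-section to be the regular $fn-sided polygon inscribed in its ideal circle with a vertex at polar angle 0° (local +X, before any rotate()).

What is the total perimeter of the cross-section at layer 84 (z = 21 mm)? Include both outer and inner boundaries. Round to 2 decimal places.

At z = 21 mm: the cylinder is absent (z outside [0, 7.5]); the r=8 cylinder at (11.5, 5) gives a regular 32-gon of circumradius 8 (constant along its height) (perimeter = 2·32·8.000·sin(180°/32) = 50.18 mm); the r=2.5 cylinder at (11, 9) contributes a regular 32-gon of circumradius 2.5 (perimeter = 2·32·2.500·sin(180°/32) = 15.68 mm); Merging all regions: the r=2.5 cylinder at (11, 9) lies entirely inside the r=8 cylinder at (11.5, 5), so the union is just the r=8 cylinder at (11.5, 5) — boundary = 50.18 mm. Overall, the cross-section is a single solid region. Total boundary length (outer) = 50.18 mm.

50.18 mm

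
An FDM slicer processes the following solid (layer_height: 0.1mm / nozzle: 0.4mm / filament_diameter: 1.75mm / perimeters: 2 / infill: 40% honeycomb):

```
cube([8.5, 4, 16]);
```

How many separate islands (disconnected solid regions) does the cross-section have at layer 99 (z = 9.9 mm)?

1

At z = 9.9 mm: the cube is present — its section is the full 8.5×4 rectangle. Overall, the cross-section is a single solid region. Island count = 1.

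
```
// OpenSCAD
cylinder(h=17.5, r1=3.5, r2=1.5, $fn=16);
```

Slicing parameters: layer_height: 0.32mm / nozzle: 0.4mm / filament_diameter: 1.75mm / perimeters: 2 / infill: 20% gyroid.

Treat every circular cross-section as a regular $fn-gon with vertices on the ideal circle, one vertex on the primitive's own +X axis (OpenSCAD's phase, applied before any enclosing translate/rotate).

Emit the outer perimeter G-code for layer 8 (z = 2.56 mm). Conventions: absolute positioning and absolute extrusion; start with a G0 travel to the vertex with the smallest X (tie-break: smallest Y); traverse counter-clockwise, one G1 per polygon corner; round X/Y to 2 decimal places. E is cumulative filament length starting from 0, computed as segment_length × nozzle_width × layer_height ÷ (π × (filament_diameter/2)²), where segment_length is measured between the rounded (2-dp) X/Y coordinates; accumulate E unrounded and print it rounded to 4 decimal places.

G0 X-3.21 Y0.00 Z2.56
G1 X-2.96 Y-1.23 E0.0668
G1 X-2.27 Y-2.27 E0.1332
G1 X-1.23 Y-2.96 E0.1996
G1 X0.00 Y-3.21 E0.2664
G1 X1.23 Y-2.96 E0.3332
G1 X2.27 Y-2.27 E0.3996
G1 X2.96 Y-1.23 E0.4661
G1 X3.21 Y0.00 E0.5328
G1 X2.96 Y1.23 E0.5996
G1 X2.27 Y2.27 E0.6661
G1 X1.23 Y2.96 E0.7325
G1 X0.00 Y3.21 E0.7993
G1 X-1.23 Y2.96 E0.8661
G1 X-2.27 Y2.27 E0.9325
G1 X-2.96 Y1.23 E0.9989
G1 X-3.21 Y0.00 E1.0657

At z = 2.56 mm: the cone contributes a regular 16-gon of circumradius 3.207 (interpolated between r1=3.5 and r2=1.5 at t=0.146). The outline is a single polygon with 16 vertices. Extrusion per mm of travel: 0.4 × 0.32 / (π × 0.875²) = 0.053216. Accumulating E over each segment gives final E = 1.0657.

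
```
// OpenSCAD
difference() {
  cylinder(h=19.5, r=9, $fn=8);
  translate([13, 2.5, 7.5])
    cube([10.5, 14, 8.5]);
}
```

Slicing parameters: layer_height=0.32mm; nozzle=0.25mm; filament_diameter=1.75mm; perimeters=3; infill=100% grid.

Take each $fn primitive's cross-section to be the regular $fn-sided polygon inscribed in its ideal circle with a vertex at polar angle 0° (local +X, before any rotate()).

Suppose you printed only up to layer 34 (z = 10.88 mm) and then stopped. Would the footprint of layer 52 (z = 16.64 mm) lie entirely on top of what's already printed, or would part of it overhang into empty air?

entirely on top

Compare the two slices. At z = 10.88: the r=9 cylinder contributes a regular 8-gon of circumradius 9 (area = (8/2)·9.000²·sin(360°/8) = 229.10 mm²); the cube at (13, 2.5) (footprint 10.5×14) is included at this height (area 147.00 mm²); Subtracting the remaining from the first: starting from the r=9 cylinder (229.10 mm²), the 10.5×14 cube at (13, 2.5) misses the remaining region (no effect) — area = 229.10 mm². At z = 16.64: the r=9 cylinder contributes a regular 8-gon of circumradius 9 (area = (8/2)·9.000²·sin(360°/8) = 229.10 mm²); the cube at (13, 2.5) is not intersected at this z (z outside [7.5, 16]); Taking the first minus the rest: none of the subtracted shapes is present at this height, so the r=9 cylinder is unchanged — area = 229.10 mm². Checking containment: the cross-section at z = 16.64 is a subset of the cross-section at z = 10.88.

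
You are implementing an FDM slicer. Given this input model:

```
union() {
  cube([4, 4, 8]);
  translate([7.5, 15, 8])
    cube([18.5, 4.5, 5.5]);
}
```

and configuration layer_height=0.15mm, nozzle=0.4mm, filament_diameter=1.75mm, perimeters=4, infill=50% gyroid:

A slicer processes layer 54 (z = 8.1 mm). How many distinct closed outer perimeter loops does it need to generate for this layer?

At z = 8.1 mm: the cube is not intersected at this z (z outside [0, 8]); the cube at (7.5, 15) is present — its section is the full 18.5×4.5 rectangle; Merging all regions: only the 18.5×4.5 cube at (7.5, 15) is present, so the union is just that shape — 1 connected region. The result has 1 disconnected region.

1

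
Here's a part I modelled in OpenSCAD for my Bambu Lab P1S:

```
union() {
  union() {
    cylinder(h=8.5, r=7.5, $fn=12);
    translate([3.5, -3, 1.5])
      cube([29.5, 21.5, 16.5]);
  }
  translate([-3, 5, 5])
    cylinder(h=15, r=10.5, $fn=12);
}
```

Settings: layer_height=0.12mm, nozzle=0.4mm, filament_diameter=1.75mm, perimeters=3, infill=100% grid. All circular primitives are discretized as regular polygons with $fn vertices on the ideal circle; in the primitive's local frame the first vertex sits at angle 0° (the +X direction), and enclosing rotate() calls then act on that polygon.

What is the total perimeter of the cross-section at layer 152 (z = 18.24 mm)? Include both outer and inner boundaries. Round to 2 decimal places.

65.22 mm

At z = 18.24 mm: the cylinder is absent (z outside [0, 8.5]); the cube at (3.5, -3) is not intersected at this z (z outside [1.5, 18]); Merging all regions: nothing is present at this height; the r=10.5 cylinder at (-3, 5) gives a regular 12-gon of circumradius 10.5 (constant along its height) (perimeter = 2·12·10.500·sin(180°/12) = 65.22 mm); Merging all regions: only the r=10.5 cylinder at (-3, 5) is present, so the union is just that shape — boundary = 65.22 mm. Overall, the cross-section is a single solid region. Total boundary length (outer) = 65.22 mm.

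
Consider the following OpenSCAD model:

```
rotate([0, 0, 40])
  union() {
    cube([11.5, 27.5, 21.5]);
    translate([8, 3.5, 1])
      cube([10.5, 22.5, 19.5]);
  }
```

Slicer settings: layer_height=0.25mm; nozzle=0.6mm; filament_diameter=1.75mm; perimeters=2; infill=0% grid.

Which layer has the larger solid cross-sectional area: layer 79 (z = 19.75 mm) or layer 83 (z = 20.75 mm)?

Layer 79 (z = 19.75): the 11.5×27.5 cube contributes its full rectangle (area 316.25 mm²); the cube at (8, 3.5) (footprint 10.5×22.5) is included at this height (area 236.25 mm²); Merging all regions: the regions partially overlap — summed areas 552.50 mm² minus the doubly-counted overlap 78.75 mm² gives 473.75 mm² — area = 473.75 mm²; (rotated 40° about Z; rotation is an isometry so areas/perimeters/island counts are preserved). So its area = 473.75 mm². Layer 83 (z = 20.75): the cube is present — its section is the full 11.5×27.5 rectangle (area 316.25 mm²); the cube at (8, 3.5) is not intersected at this z (z outside [1, 20.5]); Combining (union): only the 11.5×27.5 cube is present, so the union is just that shape — area = 316.25 mm²; (whole slice rotated 40° about Z — lengths, areas and connectivity unchanged). So its area = 316.25 mm². Layer 79 is larger (473.75 vs 316.25 mm²).

layer 79 (z = 19.75 mm)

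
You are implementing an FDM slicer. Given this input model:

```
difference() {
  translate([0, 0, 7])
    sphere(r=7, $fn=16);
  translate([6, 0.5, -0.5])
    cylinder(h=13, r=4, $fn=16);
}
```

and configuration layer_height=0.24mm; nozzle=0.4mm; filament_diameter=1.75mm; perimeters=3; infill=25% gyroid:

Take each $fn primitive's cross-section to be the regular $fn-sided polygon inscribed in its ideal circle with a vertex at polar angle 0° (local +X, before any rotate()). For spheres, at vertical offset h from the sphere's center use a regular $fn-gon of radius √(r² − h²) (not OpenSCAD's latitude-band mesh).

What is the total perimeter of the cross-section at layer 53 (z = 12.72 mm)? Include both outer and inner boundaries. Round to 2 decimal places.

At z = 12.72 mm: the r=7 sphere contributes a regular 16-gon of circumradius √(7²−5.72²) = 4.035 (perimeter = 2·16·4.035·sin(180°/16) = 25.19 mm); the cylinder at (6, 0.5) does not reach this height (z outside [-0.5, 12.5]); After the difference (first − rest): none of the subtracted shapes is present at this height, so the r=7 sphere is unchanged — boundary = 25.19 mm. Overall, the cross-section is a single solid region. Total boundary length (outer) = 25.19 mm.

25.19 mm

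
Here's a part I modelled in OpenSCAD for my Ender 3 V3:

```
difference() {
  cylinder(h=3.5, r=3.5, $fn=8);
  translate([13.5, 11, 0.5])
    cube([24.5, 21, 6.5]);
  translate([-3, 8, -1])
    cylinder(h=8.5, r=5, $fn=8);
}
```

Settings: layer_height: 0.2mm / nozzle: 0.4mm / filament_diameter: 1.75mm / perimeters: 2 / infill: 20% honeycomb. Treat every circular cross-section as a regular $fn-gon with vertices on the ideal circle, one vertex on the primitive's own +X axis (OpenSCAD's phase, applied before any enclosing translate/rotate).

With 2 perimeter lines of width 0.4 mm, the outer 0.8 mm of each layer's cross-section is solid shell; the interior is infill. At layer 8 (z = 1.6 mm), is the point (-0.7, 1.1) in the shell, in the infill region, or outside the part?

infill

At z = 1.6 mm: the r=3.5 cylinder contributes a regular 8-gon of circumradius 3.5; the 24.5×21 cube at (13.5, 11) contributes its full rectangle; the cylinder at (-3, 8): section is a regular 8-gon, circumradius r=5; After the difference (first − rest): starting from the r=3.5 cylinder, the 24.5×21 cube at (13.5, 11) misses the remaining region (no effect); the r=5 cylinder at (-3, 8) misses the remaining region (no effect) — 1 connected region. Overall, the cross-section is a single solid region. The nearest boundary edge runs (-2.47, 2.47)→(0.00, 3.50); distance from the point to it = 1.95 mm. The point is inside the cross-section and 1.95 mm from the nearest boundary — more than the 0.8 mm shell width (2 × 0.4), so it's in the infill interior.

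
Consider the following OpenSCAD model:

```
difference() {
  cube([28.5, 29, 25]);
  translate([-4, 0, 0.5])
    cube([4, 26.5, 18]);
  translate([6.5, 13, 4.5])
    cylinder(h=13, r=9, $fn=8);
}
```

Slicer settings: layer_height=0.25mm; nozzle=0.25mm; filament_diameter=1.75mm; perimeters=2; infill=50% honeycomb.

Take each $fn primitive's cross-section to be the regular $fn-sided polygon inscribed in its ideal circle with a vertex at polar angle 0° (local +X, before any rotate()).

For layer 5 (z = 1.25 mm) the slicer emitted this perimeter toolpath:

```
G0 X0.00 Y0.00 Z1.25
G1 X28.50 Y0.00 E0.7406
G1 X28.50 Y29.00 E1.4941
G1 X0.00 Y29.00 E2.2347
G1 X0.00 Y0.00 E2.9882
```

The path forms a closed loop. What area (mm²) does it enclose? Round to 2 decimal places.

Apply the shoelace formula to the sequence of (X, Y) vertices; enclosed area = 826.50 mm².

826.50 mm²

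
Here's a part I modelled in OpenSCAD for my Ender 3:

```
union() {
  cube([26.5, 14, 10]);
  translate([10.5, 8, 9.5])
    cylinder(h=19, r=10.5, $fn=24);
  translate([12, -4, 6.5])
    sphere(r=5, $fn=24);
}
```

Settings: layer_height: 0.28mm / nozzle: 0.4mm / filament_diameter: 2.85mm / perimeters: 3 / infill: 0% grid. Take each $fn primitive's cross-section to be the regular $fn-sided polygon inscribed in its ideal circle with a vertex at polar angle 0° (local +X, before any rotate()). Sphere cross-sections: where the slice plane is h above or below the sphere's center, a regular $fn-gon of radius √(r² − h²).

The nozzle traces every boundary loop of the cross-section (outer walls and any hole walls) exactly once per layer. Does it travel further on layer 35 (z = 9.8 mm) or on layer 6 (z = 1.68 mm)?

Layer 35 (z = 9.8): the cube is present — its section is the full 26.5×14 rectangle (perimeter 81.00 mm); the r=10.5 cylinder at (10.5, 8) contributes a regular 24-gon of circumradius 10.5 (perimeter = 2·24·10.500·sin(180°/24) = 65.79 mm); the r=5 sphere at (12, -4) contributes a regular 24-gon of circumradius √(5²−3.3²) = 3.756 (perimeter = 2·24·3.756·sin(180°/24) = 23.53 mm); Merging all regions: the regions partially overlap (shared area 275.74 mm²), so the edge portions inside another operand are dropped and the merged outline is re-measured after clipping — boundary = 95.28 mm. So its perimeter = 95.28 mm. Layer 6 (z = 1.68): the cube (footprint 26.5×14) is included at this height (perimeter 81.00 mm); the cylinder at (10.5, 8) is not intersected at this z (z outside [9.5, 28.5]); the sphere at (12, -4): section is a regular 24-gon, circumradius = √(r²−h²) = √(5²−4.82²) = 1.330 (perimeter = 2·24·1.330·sin(180°/24) = 8.33 mm); Taking the union: the 2 present regions are separate (no shared area or edge), so areas and boundary lengths simply add and each stays a separate island — boundary = 89.33 mm. So its perimeter = 89.33 mm. Layer 35 is larger (95.28 vs 89.33 mm).

layer 35 (z = 9.8 mm)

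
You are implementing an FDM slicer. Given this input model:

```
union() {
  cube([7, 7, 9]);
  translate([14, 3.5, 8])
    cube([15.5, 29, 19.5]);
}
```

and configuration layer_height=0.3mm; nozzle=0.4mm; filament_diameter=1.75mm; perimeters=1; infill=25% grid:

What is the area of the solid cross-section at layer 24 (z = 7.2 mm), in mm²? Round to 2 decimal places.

49.00 mm²

At z = 7.2 mm: the 7×7 cube contributes its full rectangle (area 49.00 mm²); the cube at (14, 3.5) does not reach this height (z outside [8, 27.5]); Merging all regions: only the 7×7 cube is present, so the union is just that shape — area = 49.00 mm². Overall, the cross-section is a single solid region. Net area = 49.00 mm².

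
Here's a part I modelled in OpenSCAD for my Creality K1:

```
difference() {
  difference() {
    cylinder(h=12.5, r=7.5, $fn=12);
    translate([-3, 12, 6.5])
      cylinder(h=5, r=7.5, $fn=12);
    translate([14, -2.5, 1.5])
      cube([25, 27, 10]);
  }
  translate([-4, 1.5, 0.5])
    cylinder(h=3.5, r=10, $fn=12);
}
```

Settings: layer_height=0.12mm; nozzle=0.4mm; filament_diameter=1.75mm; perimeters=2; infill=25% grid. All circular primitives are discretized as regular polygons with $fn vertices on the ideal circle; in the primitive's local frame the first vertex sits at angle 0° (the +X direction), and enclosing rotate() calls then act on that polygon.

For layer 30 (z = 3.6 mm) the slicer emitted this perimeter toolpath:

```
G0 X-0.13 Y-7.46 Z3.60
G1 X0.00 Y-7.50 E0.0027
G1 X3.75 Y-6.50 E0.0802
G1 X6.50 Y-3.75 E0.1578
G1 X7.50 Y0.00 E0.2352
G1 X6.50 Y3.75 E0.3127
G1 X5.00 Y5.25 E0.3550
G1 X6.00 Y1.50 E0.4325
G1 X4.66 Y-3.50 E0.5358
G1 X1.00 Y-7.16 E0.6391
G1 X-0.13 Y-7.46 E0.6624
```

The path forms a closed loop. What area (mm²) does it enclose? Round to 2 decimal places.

19.33 mm²

Apply the shoelace formula to the sequence of (X, Y) vertices; enclosed area = 19.33 mm².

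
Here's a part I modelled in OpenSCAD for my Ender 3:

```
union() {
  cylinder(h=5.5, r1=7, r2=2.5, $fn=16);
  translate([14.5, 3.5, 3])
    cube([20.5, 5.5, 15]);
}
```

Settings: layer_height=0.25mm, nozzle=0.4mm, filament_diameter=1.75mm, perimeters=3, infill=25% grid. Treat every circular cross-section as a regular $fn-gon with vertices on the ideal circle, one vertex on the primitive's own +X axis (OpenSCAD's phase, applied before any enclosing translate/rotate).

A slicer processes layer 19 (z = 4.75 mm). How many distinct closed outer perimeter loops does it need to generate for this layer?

2

At z = 4.75 mm: the cone contributes a regular 16-gon of circumradius 3.114 (interpolated between r1=7 and r2=2.5 at t=0.864); the cube at (14.5, 3.5) (footprint 20.5×5.5) is included at this height; Combining (union): the 2 present regions are separate (no shared area or edge), so areas and boundary lengths simply add and each stays a separate island — 2 connected regions. The result has 2 disconnected regions.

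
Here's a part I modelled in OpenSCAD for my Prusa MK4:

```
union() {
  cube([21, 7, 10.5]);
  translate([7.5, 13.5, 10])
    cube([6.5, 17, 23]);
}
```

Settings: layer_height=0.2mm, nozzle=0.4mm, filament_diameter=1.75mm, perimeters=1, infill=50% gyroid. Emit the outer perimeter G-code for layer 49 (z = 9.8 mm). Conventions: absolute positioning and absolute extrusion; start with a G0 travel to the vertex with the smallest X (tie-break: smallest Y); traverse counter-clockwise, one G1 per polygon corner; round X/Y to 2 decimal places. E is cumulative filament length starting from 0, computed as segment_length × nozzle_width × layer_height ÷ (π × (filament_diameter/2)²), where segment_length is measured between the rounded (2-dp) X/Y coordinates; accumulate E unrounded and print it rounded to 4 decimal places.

At z = 9.8 mm: the 21×7 cube contributes its full rectangle; the cube at (7.5, 13.5) is not intersected at this z (z outside [10, 33]); Merging all regions: only the 21×7 cube is present, so the union is just that shape — 1 connected region. The outline is a single polygon with 4 vertices. Extrusion per mm of travel: 0.4 × 0.2 / (π × 0.875²) = 0.033260. Accumulating E over each segment gives final E = 1.8626.

G0 X0.00 Y0.00 Z9.80
G1 X21.00 Y0.00 E0.6985
G1 X21.00 Y7.00 E0.9313
G1 X0.00 Y7.00 E1.6297
G1 X0.00 Y0.00 E1.8626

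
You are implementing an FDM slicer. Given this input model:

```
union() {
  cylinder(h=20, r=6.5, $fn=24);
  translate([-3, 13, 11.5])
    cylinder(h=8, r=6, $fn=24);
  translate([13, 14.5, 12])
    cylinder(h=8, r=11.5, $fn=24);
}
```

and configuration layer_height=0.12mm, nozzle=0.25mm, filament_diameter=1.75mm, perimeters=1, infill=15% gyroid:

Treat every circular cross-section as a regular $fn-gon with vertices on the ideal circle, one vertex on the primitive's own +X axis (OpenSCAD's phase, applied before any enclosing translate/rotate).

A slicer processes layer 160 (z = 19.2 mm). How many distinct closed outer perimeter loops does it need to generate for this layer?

At z = 19.2 mm: the r=6.5 cylinder gives a regular 24-gon of circumradius 6.5 (constant along its height); the cylinder at (-3, 13): section is a regular 24-gon, circumradius r=6; the r=11.5 cylinder at (13, 14.5) contributes a regular 24-gon of circumradius 11.5; Merging all regions: the regions partially overlap (shared area 5.62 mm²), so overlapping operands fuse into one piece — 2 connected regions. The result has 2 disconnected regions.

2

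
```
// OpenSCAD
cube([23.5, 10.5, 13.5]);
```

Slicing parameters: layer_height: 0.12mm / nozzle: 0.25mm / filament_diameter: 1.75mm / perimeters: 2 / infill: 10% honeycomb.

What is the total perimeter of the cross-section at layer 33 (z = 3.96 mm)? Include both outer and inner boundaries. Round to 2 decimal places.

68.00 mm

At z = 3.96 mm: the cube (footprint 23.5×10.5) is included at this height (perimeter 68.00 mm). Overall, the cross-section is a single solid region. Total boundary length (outer) = 68.00 mm.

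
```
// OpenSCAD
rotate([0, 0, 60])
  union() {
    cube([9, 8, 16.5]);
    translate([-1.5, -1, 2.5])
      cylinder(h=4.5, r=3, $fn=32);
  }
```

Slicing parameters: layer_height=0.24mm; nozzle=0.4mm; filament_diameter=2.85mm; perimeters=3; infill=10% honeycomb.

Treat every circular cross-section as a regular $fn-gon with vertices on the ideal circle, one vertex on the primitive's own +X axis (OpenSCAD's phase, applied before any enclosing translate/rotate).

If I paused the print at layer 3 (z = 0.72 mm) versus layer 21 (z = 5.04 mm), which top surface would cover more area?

layer 21 (z = 5.04 mm)

Layer 3 (z = 0.72): the cube is present — its section is the full 9×8 rectangle (area 72.00 mm²); the cylinder at (-1.5, -1) does not reach this height (z outside [2.5, 7]); Merging all regions: only the 9×8 cube is present, so the union is just that shape — area = 72.00 mm²; (whole slice rotated 60° about Z — lengths, areas and connectivity unchanged). So its area = 72.00 mm². Layer 21 (z = 5.04): the cube (footprint 9×8) is included at this height (area 72.00 mm²); the r=3 cylinder at (-1.5, -1) gives a regular 32-gon of circumradius 3 (constant along its height) (area = (32/2)·3.000²·sin(360°/32) = 28.09 mm²); Merging all regions: the regions partially overlap — summed areas 100.09 mm² minus the doubly-counted overlap 1.30 mm² gives 98.79 mm² — area = 98.79 mm²; (whole slice rotated 60° about Z — lengths, areas and connectivity unchanged). So its area = 98.79 mm². Layer 21 is larger (98.79 vs 72.00 mm²).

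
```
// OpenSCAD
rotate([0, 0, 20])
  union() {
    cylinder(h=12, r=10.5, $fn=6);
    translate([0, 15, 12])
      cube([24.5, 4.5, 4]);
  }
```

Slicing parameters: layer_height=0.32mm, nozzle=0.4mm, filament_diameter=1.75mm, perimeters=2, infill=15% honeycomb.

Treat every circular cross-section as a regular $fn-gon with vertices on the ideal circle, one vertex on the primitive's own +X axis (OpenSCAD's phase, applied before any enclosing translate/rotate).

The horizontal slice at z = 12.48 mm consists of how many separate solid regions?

At z = 12.48 mm: the cylinder does not reach this height (z outside [0, 12]); the 24.5×4.5 cube at (0, 15) contributes its full rectangle; Combining (union): only the 24.5×4.5 cube at (0, 15) is present, so the union is just that shape — 1 connected region; (whole slice rotated 20° about Z — lengths, areas and connectivity unchanged). The result has 1 disconnected region.

1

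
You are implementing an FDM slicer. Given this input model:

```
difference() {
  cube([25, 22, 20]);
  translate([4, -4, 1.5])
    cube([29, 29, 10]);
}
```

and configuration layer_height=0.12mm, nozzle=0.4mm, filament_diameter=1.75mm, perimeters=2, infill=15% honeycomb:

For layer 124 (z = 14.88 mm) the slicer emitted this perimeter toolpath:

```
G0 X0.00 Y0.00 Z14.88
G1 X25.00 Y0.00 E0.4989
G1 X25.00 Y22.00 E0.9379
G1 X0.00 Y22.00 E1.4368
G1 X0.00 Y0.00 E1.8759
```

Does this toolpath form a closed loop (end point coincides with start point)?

Start point (G0): (0.00, 0.00). End point (last G1): the path returns to the start — closed.

yes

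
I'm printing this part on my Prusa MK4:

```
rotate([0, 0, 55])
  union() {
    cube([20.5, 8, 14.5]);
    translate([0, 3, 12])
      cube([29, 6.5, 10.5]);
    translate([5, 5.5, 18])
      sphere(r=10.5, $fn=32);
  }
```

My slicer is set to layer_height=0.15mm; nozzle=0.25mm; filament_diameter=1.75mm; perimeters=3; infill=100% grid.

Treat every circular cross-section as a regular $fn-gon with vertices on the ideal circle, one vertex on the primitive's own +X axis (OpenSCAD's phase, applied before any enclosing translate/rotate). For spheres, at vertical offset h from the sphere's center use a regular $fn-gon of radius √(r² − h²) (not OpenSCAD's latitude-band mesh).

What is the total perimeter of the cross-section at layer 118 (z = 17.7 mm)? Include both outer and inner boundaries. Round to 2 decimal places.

At z = 17.7 mm: the cube does not reach this height (z outside [0, 14.5]); the 29×6.5 cube at (0, 3) contributes its full rectangle (perimeter 71.00 mm); the sphere at (5, 5.5): section is a regular 32-gon, circumradius = √(r²−h²) = √(10.5²−0.3²) = 10.496 (perimeter = 2·32·10.496·sin(180°/32) = 65.84 mm); Merging all regions: the regions partially overlap (shared area 99.22 mm²), so the edge portions inside another operand are dropped and the merged outline is re-measured after clipping — boundary = 93.85 mm; (whole slice rotated 55° about Z — lengths, areas and connectivity unchanged). Overall, the cross-section is a single solid region. Total boundary length (outer) = 93.85 mm.

93.85 mm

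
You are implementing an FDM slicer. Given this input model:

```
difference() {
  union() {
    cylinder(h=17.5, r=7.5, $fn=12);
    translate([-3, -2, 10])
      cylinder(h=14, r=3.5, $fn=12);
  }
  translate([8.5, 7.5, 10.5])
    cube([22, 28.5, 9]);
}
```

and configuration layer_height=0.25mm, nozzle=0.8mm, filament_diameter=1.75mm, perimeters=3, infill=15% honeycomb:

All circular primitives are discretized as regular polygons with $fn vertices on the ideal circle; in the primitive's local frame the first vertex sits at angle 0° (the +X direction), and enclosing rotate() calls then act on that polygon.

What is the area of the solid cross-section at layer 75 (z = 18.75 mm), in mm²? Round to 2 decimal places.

At z = 18.75 mm: the cylinder is absent (z outside [0, 17.5]); the r=3.5 cylinder at (-3, -2) gives a regular 12-gon of circumradius 3.5 (constant along its height) (area = (12/2)·3.500²·sin(360°/12) = 36.75 mm²); Taking the union: only the r=3.5 cylinder at (-3, -2) is present, so the union is just that shape — area = 36.75 mm²; the 22×28.5 cube at (8.5, 7.5) contributes its full rectangle (area 627.00 mm²); Taking the first minus the rest: starting from the result so far (36.75 mm²), the 22×28.5 cube at (8.5, 7.5) misses the remaining region (no effect) — area = 36.75 mm². Overall, the cross-section is a single solid region. Net area = 36.75 mm².

36.75 mm²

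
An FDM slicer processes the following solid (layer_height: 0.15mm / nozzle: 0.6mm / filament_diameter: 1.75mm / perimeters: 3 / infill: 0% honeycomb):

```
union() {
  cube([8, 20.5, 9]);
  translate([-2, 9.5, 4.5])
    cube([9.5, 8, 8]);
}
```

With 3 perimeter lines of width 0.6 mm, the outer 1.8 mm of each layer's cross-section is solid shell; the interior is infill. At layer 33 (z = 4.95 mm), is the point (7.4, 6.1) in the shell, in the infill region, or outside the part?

shell

At z = 4.95 mm: the cube is present — its section is the full 8×20.5 rectangle; the cube at (-2, 9.5) is present — its section is the full 9.5×8 rectangle; Merging all regions: the regions partially overlap (shared area 60.00 mm²), so overlapping operands fuse into one piece — 1 connected region. Overall, the cross-section is a single solid region. The nearest boundary edge runs (8.00, 20.50)→(8.00, 0.00); distance from the point to it = 0.60 mm. The point is inside the cross-section, 0.60 mm from the nearest boundary — within the 1.8 mm shell band (3 × 0.6).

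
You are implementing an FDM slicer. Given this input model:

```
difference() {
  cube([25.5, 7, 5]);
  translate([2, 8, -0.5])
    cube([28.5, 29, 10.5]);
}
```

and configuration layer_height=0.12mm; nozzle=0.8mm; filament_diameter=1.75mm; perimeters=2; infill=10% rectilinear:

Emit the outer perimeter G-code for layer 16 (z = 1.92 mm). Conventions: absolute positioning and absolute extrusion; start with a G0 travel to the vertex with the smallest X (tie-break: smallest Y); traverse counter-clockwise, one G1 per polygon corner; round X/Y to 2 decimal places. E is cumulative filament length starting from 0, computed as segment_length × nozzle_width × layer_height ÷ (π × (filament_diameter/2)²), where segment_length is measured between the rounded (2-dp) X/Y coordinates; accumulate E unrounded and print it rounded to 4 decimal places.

At z = 1.92 mm: the cube (footprint 25.5×7) is included at this height; the cube at (2, 8) is present — its section is the full 28.5×29 rectangle; Subtracting the remaining from the first: starting from the 25.5×7 cube, the 28.5×29 cube at (2, 8) misses the remaining region (no effect) — 1 connected region. The outline is a single polygon with 4 vertices. Extrusion per mm of travel: 0.8 × 0.12 / (π × 0.875²) = 0.039912. Accumulating E over each segment gives final E = 2.5943.

G0 X0.00 Y0.00 Z1.92
G1 X25.50 Y0.00 E1.0178
G1 X25.50 Y7.00 E1.2971
G1 X0.00 Y7.00 E2.3149
G1 X0.00 Y0.00 E2.5943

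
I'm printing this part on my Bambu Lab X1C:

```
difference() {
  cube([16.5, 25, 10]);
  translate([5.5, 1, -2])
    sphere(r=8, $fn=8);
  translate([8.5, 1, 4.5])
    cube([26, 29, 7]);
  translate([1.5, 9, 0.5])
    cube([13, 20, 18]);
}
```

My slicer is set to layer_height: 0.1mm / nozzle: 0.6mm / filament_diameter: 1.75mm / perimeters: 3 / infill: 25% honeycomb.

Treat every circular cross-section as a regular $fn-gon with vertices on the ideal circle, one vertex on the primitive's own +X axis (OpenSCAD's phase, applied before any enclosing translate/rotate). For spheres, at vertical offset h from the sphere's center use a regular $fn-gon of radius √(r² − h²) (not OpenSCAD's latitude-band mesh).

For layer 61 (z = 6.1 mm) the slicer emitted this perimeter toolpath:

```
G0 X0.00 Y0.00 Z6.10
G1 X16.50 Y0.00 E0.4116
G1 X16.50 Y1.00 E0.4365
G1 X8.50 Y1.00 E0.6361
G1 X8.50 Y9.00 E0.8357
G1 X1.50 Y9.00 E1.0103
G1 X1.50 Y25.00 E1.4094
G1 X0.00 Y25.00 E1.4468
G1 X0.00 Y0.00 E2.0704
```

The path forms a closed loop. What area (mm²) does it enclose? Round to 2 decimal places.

Apply the shoelace formula to the sequence of (X, Y) vertices; enclosed area = 108.50 mm².

108.50 mm²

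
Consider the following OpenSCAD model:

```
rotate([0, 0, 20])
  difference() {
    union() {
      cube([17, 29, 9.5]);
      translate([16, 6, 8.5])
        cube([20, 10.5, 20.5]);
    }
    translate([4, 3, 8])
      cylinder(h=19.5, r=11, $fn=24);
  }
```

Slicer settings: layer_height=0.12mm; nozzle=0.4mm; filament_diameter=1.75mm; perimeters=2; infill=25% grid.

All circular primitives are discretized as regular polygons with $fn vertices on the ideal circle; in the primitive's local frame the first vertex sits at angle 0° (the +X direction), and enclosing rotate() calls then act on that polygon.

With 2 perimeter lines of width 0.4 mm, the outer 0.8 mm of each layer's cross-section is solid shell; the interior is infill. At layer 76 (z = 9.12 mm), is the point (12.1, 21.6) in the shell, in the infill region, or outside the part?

At z = 9.12 mm: the cube is present — its section is the full 17×29 rectangle; the cube at (16, 6) is present — its section is the full 20×10.5 rectangle; Taking the union: the regions partially overlap (shared area 10.50 mm²), so overlapping operands fuse into one piece — 1 connected region; the r=11 cylinder at (4, 3) contributes a regular 24-gon of circumradius 11; Subtracting the remaining from the first: starting from the result so far, the r=11 cylinder at (4, 3) partially overlaps it — only the 181.11 mm² overlap (of its 375.81 mm²) is removed, clipping the outline — 1 connected region; (rotated 20° about Z; rotation is an isometry so areas/perimeters/island counts are preserved). Overall, the cross-section is a single solid region. Undo the 20° rotation: the query point maps to (18.758, 16.159) in the un-rotated model frame. The nearest boundary edge runs (17.00, 16.50)→(36.00, 16.50); distance from the point to it = 0.34 mm. The point is inside the cross-section, 0.34 mm from the nearest boundary — within the 0.8 mm shell band (2 × 0.4).

shell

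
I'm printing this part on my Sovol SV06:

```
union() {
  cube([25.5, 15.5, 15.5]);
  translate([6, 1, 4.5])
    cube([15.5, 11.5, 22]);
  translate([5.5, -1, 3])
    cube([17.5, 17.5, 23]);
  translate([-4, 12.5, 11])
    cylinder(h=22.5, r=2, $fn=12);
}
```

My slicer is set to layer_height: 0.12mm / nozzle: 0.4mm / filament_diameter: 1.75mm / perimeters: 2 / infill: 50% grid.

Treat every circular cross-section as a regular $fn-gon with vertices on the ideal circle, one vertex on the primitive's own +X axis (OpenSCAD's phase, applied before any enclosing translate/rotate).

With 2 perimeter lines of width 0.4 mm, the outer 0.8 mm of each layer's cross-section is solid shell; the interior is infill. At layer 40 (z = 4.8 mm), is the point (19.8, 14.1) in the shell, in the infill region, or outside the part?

infill

At z = 4.8 mm: the 25.5×15.5 cube contributes its full rectangle; the 15.5×11.5 cube at (6, 1) contributes its full rectangle; the 17.5×17.5 cube at (5.5, -1) contributes its full rectangle; the cylinder at (-4, 12.5) does not reach this height (z outside [11, 33.5]); Merging all regions: the regions partially overlap (shared area 449.50 mm²), so overlapping operands fuse into one piece — 1 connected region. Overall, the cross-section is a single solid region. The nearest boundary edge runs (5.50, 16.50)→(23.00, 16.50); distance from the point to it = 2.40 mm. The point is inside the cross-section and 2.40 mm from the nearest boundary — more than the 0.8 mm shell width (2 × 0.4), so it's in the infill interior.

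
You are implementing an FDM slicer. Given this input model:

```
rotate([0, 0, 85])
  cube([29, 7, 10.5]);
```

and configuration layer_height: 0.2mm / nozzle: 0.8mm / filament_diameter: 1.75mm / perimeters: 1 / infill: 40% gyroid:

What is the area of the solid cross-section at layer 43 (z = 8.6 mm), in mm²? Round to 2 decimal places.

At z = 8.6 mm: the cube is present — its section is the full 29×7 rectangle (area 203.00 mm²); (whole slice rotated 85° about Z — lengths, areas and connectivity unchanged). Overall, the cross-section is a single solid region. Net area = 203.00 mm².

203.00 mm²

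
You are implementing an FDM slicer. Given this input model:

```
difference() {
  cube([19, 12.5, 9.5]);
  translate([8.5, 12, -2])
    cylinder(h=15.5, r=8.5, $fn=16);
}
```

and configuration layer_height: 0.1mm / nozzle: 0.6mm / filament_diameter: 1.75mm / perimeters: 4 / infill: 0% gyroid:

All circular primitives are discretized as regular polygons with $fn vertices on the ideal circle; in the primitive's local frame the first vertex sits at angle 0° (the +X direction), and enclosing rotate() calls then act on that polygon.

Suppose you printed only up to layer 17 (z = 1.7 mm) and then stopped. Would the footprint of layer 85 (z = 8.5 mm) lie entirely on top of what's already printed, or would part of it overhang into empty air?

Compare the two slices. At z = 1.7: the 19×12.5 cube contributes its full rectangle (area 237.50 mm²); the cylinder at (8.5, 12): section is a regular 16-gon, circumradius r=8.5 (area = (16/2)·8.500²·sin(360°/16) = 221.19 mm²); Subtracting the remaining from the first: starting from the 19×12.5 cube (237.50 mm²), the r=8.5 cylinder at (8.5, 12) partially overlaps it — only the 119.05 mm² overlap (of its 221.19 mm²) is removed, clipping the outline — area = 118.45 mm². At z = 8.5: the cube (footprint 19×12.5) is included at this height (area 237.50 mm²); the r=8.5 cylinder at (8.5, 12) gives a regular 16-gon of circumradius 8.5 (constant along its height) (area = (16/2)·8.500²·sin(360°/16) = 221.19 mm²); After the difference (first − rest): starting from the 19×12.5 cube (237.50 mm²), the r=8.5 cylinder at (8.5, 12) partially overlaps it — only the 119.05 mm² overlap (of its 221.19 mm²) is removed, clipping the outline — area = 118.45 mm². Checking containment: the cross-section at z = 8.5 is a subset of the cross-section at z = 1.7.

entirely on top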